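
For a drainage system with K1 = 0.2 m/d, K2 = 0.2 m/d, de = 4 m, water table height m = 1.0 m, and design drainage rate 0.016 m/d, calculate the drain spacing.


S^2 = 8*K2*de*m/q + 4*K1*m^2/q
S^2 = 8*0.2*4*1.0/0.016 + 4*0.2*1.0^2/0.016
S = sqrt(450.0000)

21.2132 m


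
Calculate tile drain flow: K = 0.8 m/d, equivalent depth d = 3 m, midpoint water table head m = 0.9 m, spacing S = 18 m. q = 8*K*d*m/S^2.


q = 8*K*d*m/S^2
q = 8*0.8*3*0.9/18^2
q = 17.2800 / 324

0.0533 m/d


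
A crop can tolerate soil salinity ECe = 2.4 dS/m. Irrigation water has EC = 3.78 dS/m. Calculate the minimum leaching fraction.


LR = ECiw / (5*ECe - ECiw)
LR = 3.78 / (5*2.4 - 3.78)
LR = 3.78 / 8.2200

0.4599


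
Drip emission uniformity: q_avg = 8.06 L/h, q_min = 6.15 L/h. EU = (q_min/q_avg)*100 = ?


EU = (q_min/q_avg)*100 = (6.15/8.06)*100 = 76.3027%

76.3027 %


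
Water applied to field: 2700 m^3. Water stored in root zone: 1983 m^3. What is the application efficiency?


Ea = V_root / V_field * 100 = 1983 / 2700 * 100 = 73.4444%

73.4444 %


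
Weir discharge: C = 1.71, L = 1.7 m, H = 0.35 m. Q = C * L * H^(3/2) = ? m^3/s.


Q = C * L * H^(3/2) = 1.71 * 1.7 * 0.35^1.5 = 1.71 * 1.7 * 0.207063

0.6019 m^3/s


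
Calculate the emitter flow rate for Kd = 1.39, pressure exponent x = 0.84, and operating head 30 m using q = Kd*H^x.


q = Kd * H^x = 1.39 * 30^0.84 = 1.39 * 17.409322

24.1990 L/h


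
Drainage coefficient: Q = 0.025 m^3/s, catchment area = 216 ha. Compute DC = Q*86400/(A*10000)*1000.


DC = Q * 86400 / (A * 10000) * 1000
DC = 0.025 * 86400 / (216 * 10000) * 1000
DC = 2160000.0000 / 2160000

1.0000 mm/day


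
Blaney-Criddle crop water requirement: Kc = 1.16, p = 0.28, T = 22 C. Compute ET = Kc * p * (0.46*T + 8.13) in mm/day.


ET = Kc * p * (0.46*T + 8.13)
ET = 1.16 * 0.28 * (0.46*22 + 8.13)
ET = 1.16 * 0.28 * 18.2500

5.9276 mm/day


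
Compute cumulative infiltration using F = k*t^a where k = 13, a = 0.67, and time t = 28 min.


F = k * t^a = 13 * 28^0.67
F = 13 * 9.323863

121.2102 mm


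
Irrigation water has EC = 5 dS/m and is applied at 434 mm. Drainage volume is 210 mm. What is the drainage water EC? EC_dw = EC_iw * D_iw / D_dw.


EC_dw = EC_iw * D_iw / D_dw
EC_dw = 5 * 434 / 210
EC_dw = 2170 / 210

10.3333 dS/m


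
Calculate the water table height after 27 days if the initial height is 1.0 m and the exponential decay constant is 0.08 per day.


m = m0 * exp(-k*t)
m = 1.0 * exp(-0.08 * 27)
m = 1.0 * exp(-2.1600)

0.1153 m


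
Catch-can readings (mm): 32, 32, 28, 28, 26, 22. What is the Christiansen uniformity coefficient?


mean = 28.000000 mm
MAD = 2.666667 mm
CU = (1 - 2.666667/28.000000)*100

90.4762 %


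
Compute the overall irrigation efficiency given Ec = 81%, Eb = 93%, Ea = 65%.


Ec = 0.81, Eb = 0.93, Ea = 0.65
E = 0.81 * 0.93 * 0.65 * 100 = 48.9645%

48.9645 %


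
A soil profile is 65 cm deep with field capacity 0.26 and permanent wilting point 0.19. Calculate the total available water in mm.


AWC = (FC - PWP) * d * 10
AWC = (0.26 - 0.19) * 65 * 10
AWC = 0.0700 * 65 * 10

45.5000 mm


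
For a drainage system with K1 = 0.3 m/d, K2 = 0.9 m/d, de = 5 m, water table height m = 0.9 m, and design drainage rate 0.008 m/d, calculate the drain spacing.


S^2 = 8*K2*de*m/q + 4*K1*m^2/q
S^2 = 8*0.9*5*0.9/0.008 + 4*0.3*0.9^2/0.008
S = sqrt(4171.5000)

64.5872 m


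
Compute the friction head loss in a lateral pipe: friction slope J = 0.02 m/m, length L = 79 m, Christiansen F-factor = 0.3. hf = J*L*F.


hf = J * L * F = 0.02 * 79 * 0.3 = 0.4740 m

0.4740 m


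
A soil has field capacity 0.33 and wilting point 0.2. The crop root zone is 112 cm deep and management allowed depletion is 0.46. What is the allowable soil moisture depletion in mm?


SMD = (FC - PWP) * d * MAD * 10
SMD = (0.33 - 0.2) * 112 * 0.46 * 10
SMD = 0.1300 * 112 * 0.46 * 10

66.9760 mm


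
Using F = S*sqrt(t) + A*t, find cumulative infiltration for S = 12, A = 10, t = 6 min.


F = S*sqrt(t) + A*t
F = 12*sqrt(6) + 10*6
F = 12*2.449490 + 60

89.3939 mm


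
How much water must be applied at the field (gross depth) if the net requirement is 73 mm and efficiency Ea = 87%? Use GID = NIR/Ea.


Ea = 87% = 0.87
GID = NIR / Ea = 73 / 0.87 = 83.9080 mm

83.9080 mm


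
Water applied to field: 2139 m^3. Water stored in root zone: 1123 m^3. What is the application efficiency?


Ea = V_root / V_field * 100 = 1123 / 2139 * 100 = 52.5012%

52.5012 %


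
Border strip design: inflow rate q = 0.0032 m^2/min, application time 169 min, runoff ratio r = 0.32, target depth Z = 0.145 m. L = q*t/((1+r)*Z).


L = q*t/((1+r)*Z)
L = 0.0032*169/((1+0.32)*0.145)
L = 0.5408/0.1914

2.8255 m


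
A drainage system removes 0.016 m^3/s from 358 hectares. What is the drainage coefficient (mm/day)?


DC = Q * 86400 / (A * 10000) * 1000
DC = 0.016 * 86400 / (358 * 10000) * 1000
DC = 1382400.0000 / 3580000

0.3861 mm/day


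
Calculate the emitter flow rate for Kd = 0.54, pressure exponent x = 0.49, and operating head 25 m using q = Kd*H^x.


q = Kd * H^x = 0.54 * 25^0.49 = 0.54 * 4.841619

2.6145 L/h


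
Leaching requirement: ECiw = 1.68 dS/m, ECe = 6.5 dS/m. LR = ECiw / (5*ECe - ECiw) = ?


LR = ECiw / (5*ECe - ECiw)
LR = 1.68 / (5*6.5 - 1.68)
LR = 1.68 / 30.8200

0.0545


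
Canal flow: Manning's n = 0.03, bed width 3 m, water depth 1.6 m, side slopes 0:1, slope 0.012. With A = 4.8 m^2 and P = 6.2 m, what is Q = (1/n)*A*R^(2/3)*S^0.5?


R = A/P = 4.8/6.2 = 0.774194
Q = (1/0.03) * 4.8 * 0.774194^(2/3) * 0.012^0.5

14.7778 m^3/s


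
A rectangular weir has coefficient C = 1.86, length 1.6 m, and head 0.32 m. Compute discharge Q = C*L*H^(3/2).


Q = C * L * H^(3/2) = 1.86 * 1.6 * 0.32^1.5 = 1.86 * 1.6 * 0.181019

0.5387 m^3/s


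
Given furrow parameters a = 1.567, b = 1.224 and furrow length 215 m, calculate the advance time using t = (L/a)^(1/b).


t = (L/a)^(1/b)
t = (215/1.567)^(1/1.224)
t = 137.204850^(1/1.224)

55.7464 min


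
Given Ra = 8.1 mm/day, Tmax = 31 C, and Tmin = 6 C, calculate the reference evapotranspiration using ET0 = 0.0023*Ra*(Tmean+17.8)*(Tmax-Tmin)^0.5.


Tmean = (Tmax + Tmin)/2 = (31 + 6)/2 = 18.5
ET0 = 0.0023 * 8.1 * (18.5 + 17.8) * sqrt(31 - 6)
ET0 = 0.0023 * 8.1 * 36.3 * 5.000000

3.3813 mm/day


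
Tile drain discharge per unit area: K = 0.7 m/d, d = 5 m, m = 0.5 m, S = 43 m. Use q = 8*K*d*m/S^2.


q = 8*K*d*m/S^2
q = 8*0.7*5*0.5/43^2
q = 14.0000 / 1849

0.0076 m/d


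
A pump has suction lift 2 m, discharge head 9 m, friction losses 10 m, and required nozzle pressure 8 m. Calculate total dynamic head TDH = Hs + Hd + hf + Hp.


TDH = Hs + Hd + hf + Hp = 2 + 9 + 10 + 8 = 29

29 m


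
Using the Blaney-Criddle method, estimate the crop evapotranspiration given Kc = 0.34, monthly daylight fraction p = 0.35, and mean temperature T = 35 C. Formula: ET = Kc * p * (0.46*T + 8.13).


ET = Kc * p * (0.46*T + 8.13)
ET = 0.34 * 0.35 * (0.46*35 + 8.13)
ET = 0.34 * 0.35 * 24.2300

2.8834 mm/day


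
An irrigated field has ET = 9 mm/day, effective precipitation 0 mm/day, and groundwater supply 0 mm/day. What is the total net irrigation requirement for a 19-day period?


Daily deficit = ET - Pe - GW = 9 - 0 - 0 = 9 mm/day
NIR = 9 * 19 = 171 mm

171.0000 mm


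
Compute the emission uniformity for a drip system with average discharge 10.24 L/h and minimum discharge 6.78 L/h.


EU = (q_min/q_avg)*100 = (6.78/10.24)*100 = 66.2109%

66.2109 %


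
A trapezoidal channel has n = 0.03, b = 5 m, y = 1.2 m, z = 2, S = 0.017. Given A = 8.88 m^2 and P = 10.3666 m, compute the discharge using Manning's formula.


R = A/P = 8.88/10.3666 = 0.856597
Q = (1/0.03) * 8.88 * 0.856597^(2/3) * 0.017^0.5

34.8097 m^3/s


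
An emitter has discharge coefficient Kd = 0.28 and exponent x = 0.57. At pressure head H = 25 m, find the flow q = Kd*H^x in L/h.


q = Kd * H^x = 0.28 * 25^0.57 = 0.28 * 6.263626

1.7538 L/h


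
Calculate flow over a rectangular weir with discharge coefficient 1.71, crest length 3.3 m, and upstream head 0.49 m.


Q = C * L * H^(3/2) = 1.71 * 3.3 * 0.49^1.5 = 1.71 * 3.3 * 0.343000

1.9355 m^3/s


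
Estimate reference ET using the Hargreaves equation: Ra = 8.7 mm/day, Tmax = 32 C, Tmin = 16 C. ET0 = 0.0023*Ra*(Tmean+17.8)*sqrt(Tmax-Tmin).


Tmean = (Tmax + Tmin)/2 = (32 + 16)/2 = 24.0
ET0 = 0.0023 * 8.7 * (24.0 + 17.8) * sqrt(32 - 16)
ET0 = 0.0023 * 8.7 * 41.8 * 4.000000

3.3457 mm/day


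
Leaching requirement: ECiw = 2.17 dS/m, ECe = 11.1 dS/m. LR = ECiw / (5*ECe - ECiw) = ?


LR = ECiw / (5*ECe - ECiw)
LR = 2.17 / (5*11.1 - 2.17)
LR = 2.17 / 53.3300

0.0407


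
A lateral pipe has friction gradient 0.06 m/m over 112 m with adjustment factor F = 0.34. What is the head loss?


hf = J * L * F = 0.06 * 112 * 0.34 = 2.2848 m

2.2848 m


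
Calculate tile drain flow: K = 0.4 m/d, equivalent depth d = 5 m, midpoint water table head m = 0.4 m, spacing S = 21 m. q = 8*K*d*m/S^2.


q = 8*K*d*m/S^2
q = 8*0.4*5*0.4/21^2
q = 6.4000 / 441

0.0145 m/d


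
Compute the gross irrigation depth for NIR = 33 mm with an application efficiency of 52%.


Ea = 52% = 0.52
GID = NIR / Ea = 33 / 0.52 = 63.4615 mm

63.4615 mm


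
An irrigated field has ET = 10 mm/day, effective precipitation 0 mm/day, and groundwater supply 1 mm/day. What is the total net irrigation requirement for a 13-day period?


Daily deficit = ET - Pe - GW = 10 - 0 - 1 = 9 mm/day
NIR = 9 * 13 = 117 mm

117.0000 mm


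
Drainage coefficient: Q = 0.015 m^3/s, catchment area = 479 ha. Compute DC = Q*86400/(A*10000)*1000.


DC = Q * 86400 / (A * 10000) * 1000
DC = 0.015 * 86400 / (479 * 10000) * 1000
DC = 1296000.0000 / 4790000

0.2706 mm/day


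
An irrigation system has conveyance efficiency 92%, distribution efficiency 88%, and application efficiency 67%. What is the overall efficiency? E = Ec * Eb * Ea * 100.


Ec = 0.92, Eb = 0.88, Ea = 0.67
E = 0.92 * 0.88 * 0.67 * 100 = 54.2432%

54.2432 %


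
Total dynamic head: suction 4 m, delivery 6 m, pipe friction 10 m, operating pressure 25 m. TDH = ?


TDH = Hs + Hd + hf + Hp = 4 + 6 + 10 + 25 = 45

45 m


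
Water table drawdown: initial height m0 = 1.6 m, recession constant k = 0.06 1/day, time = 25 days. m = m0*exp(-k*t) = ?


m = m0 * exp(-k*t)
m = 1.6 * exp(-0.06 * 25)
m = 1.6 * exp(-1.5000)

0.3570 m


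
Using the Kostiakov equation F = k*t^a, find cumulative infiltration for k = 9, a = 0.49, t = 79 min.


F = k * t^a = 9 * 79^0.49
F = 9 * 8.508192

76.5737 mm


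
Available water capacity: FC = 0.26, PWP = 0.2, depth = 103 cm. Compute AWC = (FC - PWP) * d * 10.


AWC = (FC - PWP) * d * 10
AWC = (0.26 - 0.2) * 103 * 10
AWC = 0.0600 * 103 * 10

61.8000 mm


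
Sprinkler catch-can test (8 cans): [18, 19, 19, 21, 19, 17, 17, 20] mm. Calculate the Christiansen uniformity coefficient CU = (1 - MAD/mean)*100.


mean = 18.750000 mm
MAD = 1.062500 mm
CU = (1 - 1.062500/18.750000)*100

94.3333 %


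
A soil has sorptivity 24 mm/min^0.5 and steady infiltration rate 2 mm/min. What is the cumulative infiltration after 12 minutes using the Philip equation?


F = S*sqrt(t) + A*t
F = 24*sqrt(12) + 2*12
F = 24*3.464102 + 24

107.1384 mm


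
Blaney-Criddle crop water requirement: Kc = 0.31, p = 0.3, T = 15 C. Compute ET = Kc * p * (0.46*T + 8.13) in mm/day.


ET = Kc * p * (0.46*T + 8.13)
ET = 0.31 * 0.3 * (0.46*15 + 8.13)
ET = 0.31 * 0.3 * 15.0300

1.3978 mm/day


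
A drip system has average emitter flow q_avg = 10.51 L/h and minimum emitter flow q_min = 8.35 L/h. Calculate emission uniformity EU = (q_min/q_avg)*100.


EU = (q_min/q_avg)*100 = (8.35/10.51)*100 = 79.4481%

79.4481 %


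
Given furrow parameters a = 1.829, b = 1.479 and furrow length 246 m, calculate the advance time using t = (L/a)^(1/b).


t = (L/a)^(1/b)
t = (246/1.829)^(1/1.479)
t = 134.499727^(1/1.479)

27.4978 min


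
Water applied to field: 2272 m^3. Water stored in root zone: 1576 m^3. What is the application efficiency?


Ea = V_root / V_field * 100 = 1576 / 2272 * 100 = 69.3662%

69.3662 %


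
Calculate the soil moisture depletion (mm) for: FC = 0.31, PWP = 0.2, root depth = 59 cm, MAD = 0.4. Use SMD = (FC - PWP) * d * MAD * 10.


SMD = (FC - PWP) * d * MAD * 10
SMD = (0.31 - 0.2) * 59 * 0.4 * 10
SMD = 0.1100 * 59 * 0.4 * 10

25.9600 mm


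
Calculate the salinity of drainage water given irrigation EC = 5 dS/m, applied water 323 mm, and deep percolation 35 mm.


EC_dw = EC_iw * D_iw / D_dw
EC_dw = 5 * 323 / 35
EC_dw = 1615 / 35

46.1429 dS/m


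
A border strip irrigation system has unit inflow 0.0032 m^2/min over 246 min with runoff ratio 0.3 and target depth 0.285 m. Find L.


L = q*t/((1+r)*Z)
L = 0.0032*246/((1+0.3)*0.285)
L = 0.7872/0.3705

2.1247 m


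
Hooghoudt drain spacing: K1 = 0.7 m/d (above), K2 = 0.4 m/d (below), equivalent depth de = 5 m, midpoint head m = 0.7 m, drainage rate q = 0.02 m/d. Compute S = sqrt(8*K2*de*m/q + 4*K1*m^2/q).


S^2 = 8*K2*de*m/q + 4*K1*m^2/q
S^2 = 8*0.4*5*0.7/0.02 + 4*0.7*0.7^2/0.02
S = sqrt(628.6000)

25.0719 m


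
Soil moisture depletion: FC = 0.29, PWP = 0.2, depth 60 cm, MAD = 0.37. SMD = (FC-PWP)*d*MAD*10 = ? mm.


SMD = (FC - PWP) * d * MAD * 10
SMD = (0.29 - 0.2) * 60 * 0.37 * 10
SMD = 0.0900 * 60 * 0.37 * 10

19.9800 mm


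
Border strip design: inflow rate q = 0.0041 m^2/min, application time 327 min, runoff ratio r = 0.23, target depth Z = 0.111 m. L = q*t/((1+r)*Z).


L = q*t/((1+r)*Z)
L = 0.0041*327/((1+0.23)*0.111)
L = 1.3407/0.13653

9.8198 m


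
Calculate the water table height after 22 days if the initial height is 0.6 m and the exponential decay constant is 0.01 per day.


m = m0 * exp(-k*t)
m = 0.6 * exp(-0.01 * 22)
m = 0.6 * exp(-0.2200)

0.4815 m


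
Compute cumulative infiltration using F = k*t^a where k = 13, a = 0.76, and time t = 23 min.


F = k * t^a = 13 * 23^0.76
F = 13 * 10.837102

140.8823 mm


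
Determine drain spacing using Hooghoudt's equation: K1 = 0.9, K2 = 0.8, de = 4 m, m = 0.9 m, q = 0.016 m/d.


S^2 = 8*K2*de*m/q + 4*K1*m^2/q
S^2 = 8*0.8*4*0.9/0.016 + 4*0.9*0.9^2/0.016
S = sqrt(1622.2500)

40.2772 m


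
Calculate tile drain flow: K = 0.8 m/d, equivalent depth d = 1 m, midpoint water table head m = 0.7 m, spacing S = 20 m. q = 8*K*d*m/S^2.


q = 8*K*d*m/S^2
q = 8*0.8*1*0.7/20^2
q = 4.4800 / 400

0.0112 m/d


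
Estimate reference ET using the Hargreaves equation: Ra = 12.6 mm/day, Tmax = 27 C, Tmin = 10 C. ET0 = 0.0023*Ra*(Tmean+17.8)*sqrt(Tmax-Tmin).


Tmean = (Tmax + Tmin)/2 = (27 + 10)/2 = 18.5
ET0 = 0.0023 * 12.6 * (18.5 + 17.8) * sqrt(27 - 10)
ET0 = 0.0023 * 12.6 * 36.3 * 4.123106

4.3374 mm/day


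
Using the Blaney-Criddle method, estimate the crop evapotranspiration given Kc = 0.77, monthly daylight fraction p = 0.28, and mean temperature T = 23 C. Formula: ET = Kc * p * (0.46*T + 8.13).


ET = Kc * p * (0.46*T + 8.13)
ET = 0.77 * 0.28 * (0.46*23 + 8.13)
ET = 0.77 * 0.28 * 18.7100

4.0339 mm/day


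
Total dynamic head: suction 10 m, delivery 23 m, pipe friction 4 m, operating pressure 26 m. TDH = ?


TDH = Hs + Hd + hf + Hp = 10 + 23 + 4 + 26 = 63

63 m


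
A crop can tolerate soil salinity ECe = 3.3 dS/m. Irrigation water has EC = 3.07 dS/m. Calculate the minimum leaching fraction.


LR = ECiw / (5*ECe - ECiw)
LR = 3.07 / (5*3.3 - 3.07)
LR = 3.07 / 13.4300

0.2286


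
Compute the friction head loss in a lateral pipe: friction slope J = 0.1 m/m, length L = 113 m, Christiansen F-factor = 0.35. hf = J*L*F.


hf = J * L * F = 0.1 * 113 * 0.35 = 3.9550 m

3.9550 m


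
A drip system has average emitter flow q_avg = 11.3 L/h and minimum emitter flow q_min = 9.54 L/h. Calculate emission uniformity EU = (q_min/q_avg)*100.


EU = (q_min/q_avg)*100 = (9.54/11.3)*100 = 84.4248%

84.4248 %


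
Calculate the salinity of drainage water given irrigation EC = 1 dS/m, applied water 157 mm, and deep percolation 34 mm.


EC_dw = EC_iw * D_iw / D_dw
EC_dw = 1 * 157 / 34
EC_dw = 157 / 34

4.6176 dS/m


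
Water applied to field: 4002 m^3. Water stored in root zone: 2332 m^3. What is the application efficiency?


Ea = V_root / V_field * 100 = 2332 / 4002 * 100 = 58.2709%

58.2709 %


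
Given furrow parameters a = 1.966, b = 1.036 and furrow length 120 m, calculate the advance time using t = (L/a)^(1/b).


t = (L/a)^(1/b)
t = (120/1.966)^(1/1.036)
t = 61.037640^(1/1.036)

52.9115 min


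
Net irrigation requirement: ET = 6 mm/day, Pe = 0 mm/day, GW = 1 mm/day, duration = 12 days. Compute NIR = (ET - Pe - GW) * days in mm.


Daily deficit = ET - Pe - GW = 6 - 0 - 1 = 5 mm/day
NIR = 5 * 12 = 60 mm

60.0000 mm


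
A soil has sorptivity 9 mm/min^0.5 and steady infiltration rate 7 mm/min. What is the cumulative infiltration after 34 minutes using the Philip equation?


F = S*sqrt(t) + A*t
F = 9*sqrt(34) + 7*34
F = 9*5.830952 + 238

290.4786 mm


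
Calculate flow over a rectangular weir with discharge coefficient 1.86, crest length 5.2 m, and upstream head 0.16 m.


Q = C * L * H^(3/2) = 1.86 * 5.2 * 0.16^1.5 = 1.86 * 5.2 * 0.064000

0.6190 m^3/s


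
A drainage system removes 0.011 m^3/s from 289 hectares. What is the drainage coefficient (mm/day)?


DC = Q * 86400 / (A * 10000) * 1000
DC = 0.011 * 86400 / (289 * 10000) * 1000
DC = 950400.0000 / 2890000

0.3289 mm/day


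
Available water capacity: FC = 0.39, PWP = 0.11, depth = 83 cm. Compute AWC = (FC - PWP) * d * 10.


AWC = (FC - PWP) * d * 10
AWC = (0.39 - 0.11) * 83 * 10
AWC = 0.2800 * 83 * 10

232.4000 mm


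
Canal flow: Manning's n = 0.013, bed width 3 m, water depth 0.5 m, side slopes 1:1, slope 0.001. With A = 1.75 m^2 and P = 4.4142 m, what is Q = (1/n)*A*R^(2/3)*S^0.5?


R = A/P = 1.75/4.4142 = 0.396448
Q = (1/0.013) * 1.75 * 0.396448^(2/3) * 0.001^0.5

2.2973 m^3/s


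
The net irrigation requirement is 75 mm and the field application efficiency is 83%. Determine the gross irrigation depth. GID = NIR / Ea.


Ea = 83% = 0.83
GID = NIR / Ea = 75 / 0.83 = 90.3614 mm

90.3614 mm


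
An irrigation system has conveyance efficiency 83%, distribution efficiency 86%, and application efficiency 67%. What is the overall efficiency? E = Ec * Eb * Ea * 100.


Ec = 0.83, Eb = 0.86, Ea = 0.67
E = 0.83 * 0.86 * 0.67 * 100 = 47.8246%

47.8246 %


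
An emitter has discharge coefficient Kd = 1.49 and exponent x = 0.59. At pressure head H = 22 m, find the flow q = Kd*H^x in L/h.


q = Kd * H^x = 1.49 * 22^0.59 = 1.49 * 6.194830

9.2303 L/h


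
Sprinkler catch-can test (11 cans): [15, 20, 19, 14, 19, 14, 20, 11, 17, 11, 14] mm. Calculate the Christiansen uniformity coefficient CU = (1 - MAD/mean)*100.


mean = 15.818182 mm
MAD = 2.892562 mm
CU = (1 - 2.892562/15.818182)*100

81.7137 %


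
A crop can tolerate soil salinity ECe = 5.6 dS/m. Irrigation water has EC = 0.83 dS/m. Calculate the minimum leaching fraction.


LR = ECiw / (5*ECe - ECiw)
LR = 0.83 / (5*5.6 - 0.83)
LR = 0.83 / 27.1700

0.0305


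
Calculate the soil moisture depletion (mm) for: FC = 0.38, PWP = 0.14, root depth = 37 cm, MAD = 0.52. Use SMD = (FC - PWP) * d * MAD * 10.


SMD = (FC - PWP) * d * MAD * 10
SMD = (0.38 - 0.14) * 37 * 0.52 * 10
SMD = 0.2400 * 37 * 0.52 * 10

46.1760 mm


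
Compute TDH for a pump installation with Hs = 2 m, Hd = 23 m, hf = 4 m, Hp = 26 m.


TDH = Hs + Hd + hf + Hp = 2 + 23 + 4 + 26 = 55

55 m


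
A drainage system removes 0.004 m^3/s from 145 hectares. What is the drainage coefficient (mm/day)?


DC = Q * 86400 / (A * 10000) * 1000
DC = 0.004 * 86400 / (145 * 10000) * 1000
DC = 345600.0000 / 1450000

0.2383 mm/day


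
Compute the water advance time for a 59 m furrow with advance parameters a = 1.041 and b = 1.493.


t = (L/a)^(1/b)
t = (59/1.041)^(1/1.493)
t = 56.676273^(1/1.493)

14.9422 min


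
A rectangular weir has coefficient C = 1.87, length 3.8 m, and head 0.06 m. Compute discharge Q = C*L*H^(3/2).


Q = C * L * H^(3/2) = 1.87 * 3.8 * 0.06^1.5 = 1.87 * 3.8 * 0.014697

0.1044 m^3/s


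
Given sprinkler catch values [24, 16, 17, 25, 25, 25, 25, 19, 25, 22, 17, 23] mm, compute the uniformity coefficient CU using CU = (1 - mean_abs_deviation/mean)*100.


mean = 21.916667 mm
MAD = 3.111111 mm
CU = (1 - 3.111111/21.916667)*100

85.8048 %


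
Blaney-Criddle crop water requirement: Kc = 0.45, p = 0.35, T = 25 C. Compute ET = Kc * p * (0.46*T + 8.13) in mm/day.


ET = Kc * p * (0.46*T + 8.13)
ET = 0.45 * 0.35 * (0.46*25 + 8.13)
ET = 0.45 * 0.35 * 19.6300

3.0917 mm/day


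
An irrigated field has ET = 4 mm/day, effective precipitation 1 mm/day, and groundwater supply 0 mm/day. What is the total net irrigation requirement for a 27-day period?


Daily deficit = ET - Pe - GW = 4 - 1 - 0 = 3 mm/day
NIR = 3 * 27 = 81 mm

81.0000 mm


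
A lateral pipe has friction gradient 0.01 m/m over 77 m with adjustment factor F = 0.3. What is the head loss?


hf = J * L * F = 0.01 * 77 * 0.3 = 0.2310 m

0.2310 m


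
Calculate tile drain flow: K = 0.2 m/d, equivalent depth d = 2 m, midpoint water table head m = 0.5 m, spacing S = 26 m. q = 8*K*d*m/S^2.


q = 8*K*d*m/S^2
q = 8*0.2*2*0.5/26^2
q = 1.6000 / 676

0.0024 m/d


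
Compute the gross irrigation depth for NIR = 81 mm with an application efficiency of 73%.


Ea = 73% = 0.73
GID = NIR / Ea = 81 / 0.73 = 110.9589 mm

110.9589 mm


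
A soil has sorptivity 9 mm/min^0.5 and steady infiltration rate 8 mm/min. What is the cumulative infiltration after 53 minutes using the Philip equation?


F = S*sqrt(t) + A*t
F = 9*sqrt(53) + 8*53
F = 9*7.280110 + 424

489.5210 mm


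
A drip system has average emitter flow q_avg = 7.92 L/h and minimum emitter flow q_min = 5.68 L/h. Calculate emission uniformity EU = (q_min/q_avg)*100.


EU = (q_min/q_avg)*100 = (5.68/7.92)*100 = 71.7172%

71.7172 %


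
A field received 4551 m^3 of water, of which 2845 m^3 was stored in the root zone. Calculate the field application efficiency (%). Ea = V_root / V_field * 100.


Ea = V_root / V_field * 100 = 2845 / 4551 * 100 = 62.5137%

62.5137 %


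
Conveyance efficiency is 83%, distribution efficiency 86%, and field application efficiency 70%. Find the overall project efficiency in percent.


Ec = 0.83, Eb = 0.86, Ea = 0.7
E = 0.83 * 0.86 * 0.7 * 100 = 49.9660%

49.9660 %


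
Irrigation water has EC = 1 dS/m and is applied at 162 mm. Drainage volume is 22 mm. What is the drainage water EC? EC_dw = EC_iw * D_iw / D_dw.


EC_dw = EC_iw * D_iw / D_dw
EC_dw = 1 * 162 / 22
EC_dw = 162 / 22

7.3636 dS/m


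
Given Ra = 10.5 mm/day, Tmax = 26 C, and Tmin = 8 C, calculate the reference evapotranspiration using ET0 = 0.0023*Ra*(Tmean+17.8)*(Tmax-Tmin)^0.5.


Tmean = (Tmax + Tmin)/2 = (26 + 8)/2 = 17.0
ET0 = 0.0023 * 10.5 * (17.0 + 17.8) * sqrt(26 - 8)
ET0 = 0.0023 * 10.5 * 34.8 * 4.242641

3.5656 mm/day


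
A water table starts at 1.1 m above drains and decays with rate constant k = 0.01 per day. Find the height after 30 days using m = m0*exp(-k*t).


m = m0 * exp(-k*t)
m = 1.1 * exp(-0.01 * 30)
m = 1.1 * exp(-0.3000)

0.8149 m


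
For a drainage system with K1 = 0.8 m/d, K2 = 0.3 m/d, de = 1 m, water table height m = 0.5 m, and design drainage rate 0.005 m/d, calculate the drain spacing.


S^2 = 8*K2*de*m/q + 4*K1*m^2/q
S^2 = 8*0.3*1*0.5/0.005 + 4*0.8*0.5^2/0.005
S = sqrt(400.0000)

20.0000 m


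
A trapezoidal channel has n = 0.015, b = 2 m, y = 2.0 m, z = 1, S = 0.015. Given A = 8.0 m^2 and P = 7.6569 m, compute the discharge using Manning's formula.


R = A/P = 8.0/7.6569 = 1.044809
Q = (1/0.015) * 8.0 * 1.044809^(2/3) * 0.015^0.5

67.2567 m^3/s


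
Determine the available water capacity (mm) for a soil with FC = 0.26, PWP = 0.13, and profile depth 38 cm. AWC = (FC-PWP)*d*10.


AWC = (FC - PWP) * d * 10
AWC = (0.26 - 0.13) * 38 * 10
AWC = 0.1300 * 38 * 10

49.4000 mm


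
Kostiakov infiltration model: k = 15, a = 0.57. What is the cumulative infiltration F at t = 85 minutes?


F = k * t^a = 15 * 85^0.57
F = 15 * 12.582554

188.7383 mm


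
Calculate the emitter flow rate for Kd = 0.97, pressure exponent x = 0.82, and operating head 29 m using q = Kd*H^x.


q = Kd * H^x = 0.97 * 29^0.82 = 0.97 * 15.818539

15.3440 L/h


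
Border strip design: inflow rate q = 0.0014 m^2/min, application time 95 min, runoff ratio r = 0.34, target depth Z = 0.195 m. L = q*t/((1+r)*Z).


L = q*t/((1+r)*Z)
L = 0.0014*95/((1+0.34)*0.195)
L = 0.133/0.2613

0.5090 m


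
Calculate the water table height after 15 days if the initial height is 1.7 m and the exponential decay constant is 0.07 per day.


m = m0 * exp(-k*t)
m = 1.7 * exp(-0.07 * 15)
m = 1.7 * exp(-1.0500)

0.5949 m


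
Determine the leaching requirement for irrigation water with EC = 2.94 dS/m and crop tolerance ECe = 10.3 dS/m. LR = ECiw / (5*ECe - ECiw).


LR = ECiw / (5*ECe - ECiw)
LR = 2.94 / (5*10.3 - 2.94)
LR = 2.94 / 48.5600

0.0605


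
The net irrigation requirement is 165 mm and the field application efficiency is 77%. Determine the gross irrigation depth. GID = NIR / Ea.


Ea = 77% = 0.77
GID = NIR / Ea = 165 / 0.77 = 214.2857 mm

214.2857 mm


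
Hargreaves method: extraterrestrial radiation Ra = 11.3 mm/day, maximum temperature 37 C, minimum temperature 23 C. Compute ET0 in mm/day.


Tmean = (Tmax + Tmin)/2 = (37 + 23)/2 = 30.0
ET0 = 0.0023 * 11.3 * (30.0 + 17.8) * sqrt(37 - 23)
ET0 = 0.0023 * 11.3 * 47.8 * 3.741657

4.6483 mm/day


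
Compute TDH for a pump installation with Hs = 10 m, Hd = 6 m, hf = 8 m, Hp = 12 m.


TDH = Hs + Hd + hf + Hp = 10 + 6 + 8 + 12 = 36

36 m


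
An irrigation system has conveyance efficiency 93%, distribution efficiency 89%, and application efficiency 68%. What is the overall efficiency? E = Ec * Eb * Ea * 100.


Ec = 0.93, Eb = 0.89, Ea = 0.68
E = 0.93 * 0.89 * 0.68 * 100 = 56.2836%

56.2836 %


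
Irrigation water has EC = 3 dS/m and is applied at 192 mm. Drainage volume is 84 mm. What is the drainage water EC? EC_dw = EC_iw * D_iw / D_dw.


EC_dw = EC_iw * D_iw / D_dw
EC_dw = 3 * 192 / 84
EC_dw = 576 / 84

6.8571 dS/m


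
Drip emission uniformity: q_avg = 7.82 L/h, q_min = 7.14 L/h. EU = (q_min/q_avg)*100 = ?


EU = (q_min/q_avg)*100 = (7.14/7.82)*100 = 91.3043%

91.3043 %


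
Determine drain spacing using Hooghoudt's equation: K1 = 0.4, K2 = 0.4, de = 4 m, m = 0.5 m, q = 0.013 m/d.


S^2 = 8*K2*de*m/q + 4*K1*m^2/q
S^2 = 8*0.4*4*0.5/0.013 + 4*0.4*0.5^2/0.013
S = sqrt(523.0769)

22.8709 m


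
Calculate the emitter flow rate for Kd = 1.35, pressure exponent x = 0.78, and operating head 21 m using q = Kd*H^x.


q = Kd * H^x = 1.35 * 21^0.78 = 1.35 * 10.748084

14.5099 L/h


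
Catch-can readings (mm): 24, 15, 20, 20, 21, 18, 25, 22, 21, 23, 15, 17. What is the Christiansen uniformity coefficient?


mean = 20.083333 mm
MAD = 2.583333 mm
CU = (1 - 2.583333/20.083333)*100

87.1369 %


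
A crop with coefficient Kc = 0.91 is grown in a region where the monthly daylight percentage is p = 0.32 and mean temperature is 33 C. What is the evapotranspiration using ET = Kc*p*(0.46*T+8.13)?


ET = Kc * p * (0.46*T + 8.13)
ET = 0.91 * 0.32 * (0.46*33 + 8.13)
ET = 0.91 * 0.32 * 23.3100

6.7879 mm/day


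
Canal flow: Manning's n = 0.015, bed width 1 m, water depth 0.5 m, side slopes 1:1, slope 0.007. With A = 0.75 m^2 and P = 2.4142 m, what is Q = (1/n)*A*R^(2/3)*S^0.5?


R = A/P = 0.75/2.4142 = 0.310662
Q = (1/0.015) * 0.75 * 0.310662^(2/3) * 0.007^0.5

1.9189 m^3/s


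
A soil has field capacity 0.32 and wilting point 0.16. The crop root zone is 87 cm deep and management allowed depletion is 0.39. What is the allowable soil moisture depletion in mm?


SMD = (FC - PWP) * d * MAD * 10
SMD = (0.32 - 0.16) * 87 * 0.39 * 10
SMD = 0.1600 * 87 * 0.39 * 10

54.2880 mm


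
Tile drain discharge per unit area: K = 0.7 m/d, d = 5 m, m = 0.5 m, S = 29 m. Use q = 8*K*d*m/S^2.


q = 8*K*d*m/S^2
q = 8*0.7*5*0.5/29^2
q = 14.0000 / 841

0.0166 m/d


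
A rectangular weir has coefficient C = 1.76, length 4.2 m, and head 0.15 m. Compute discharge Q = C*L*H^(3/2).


Q = C * L * H^(3/2) = 1.76 * 4.2 * 0.15^1.5 = 1.76 * 4.2 * 0.058095

0.4294 m^3/s


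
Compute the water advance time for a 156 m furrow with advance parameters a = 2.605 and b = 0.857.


t = (L/a)^(1/b)
t = (156/2.605)^(1/0.857)
t = 59.884837^(1/0.857)

118.5447 min


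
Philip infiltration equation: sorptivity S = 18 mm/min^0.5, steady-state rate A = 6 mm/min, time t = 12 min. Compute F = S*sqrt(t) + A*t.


F = S*sqrt(t) + A*t
F = 18*sqrt(12) + 6*12
F = 18*3.464102 + 72

134.3538 mm


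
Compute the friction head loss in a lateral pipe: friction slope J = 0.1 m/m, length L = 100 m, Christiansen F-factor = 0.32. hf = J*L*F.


hf = J * L * F = 0.1 * 100 * 0.32 = 3.2000 m

3.2000 m


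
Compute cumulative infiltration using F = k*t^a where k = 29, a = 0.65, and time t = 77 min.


F = k * t^a = 29 * 77^0.65
F = 29 * 16.835227

488.2216 mm


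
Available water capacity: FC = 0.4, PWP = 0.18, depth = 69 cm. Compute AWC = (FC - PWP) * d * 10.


AWC = (FC - PWP) * d * 10
AWC = (0.4 - 0.18) * 69 * 10
AWC = 0.2200 * 69 * 10

151.8000 mm


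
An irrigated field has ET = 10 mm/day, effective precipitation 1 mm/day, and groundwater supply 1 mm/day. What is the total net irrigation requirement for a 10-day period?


Daily deficit = ET - Pe - GW = 10 - 1 - 1 = 8 mm/day
NIR = 8 * 10 = 80 mm

80.0000 mm


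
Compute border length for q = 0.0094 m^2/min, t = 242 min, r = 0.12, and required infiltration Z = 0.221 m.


L = q*t/((1+r)*Z)
L = 0.0094*242/((1+0.12)*0.221)
L = 2.2748/0.24752

9.1904 m


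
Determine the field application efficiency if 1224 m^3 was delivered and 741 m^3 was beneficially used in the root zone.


Ea = V_root / V_field * 100 = 741 / 1224 * 100 = 60.5392%

60.5392 %


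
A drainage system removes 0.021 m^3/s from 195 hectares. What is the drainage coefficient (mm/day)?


DC = Q * 86400 / (A * 10000) * 1000
DC = 0.021 * 86400 / (195 * 10000) * 1000
DC = 1814400.0000 / 1950000

0.9305 mm/day


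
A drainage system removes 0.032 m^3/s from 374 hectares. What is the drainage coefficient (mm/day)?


DC = Q * 86400 / (A * 10000) * 1000
DC = 0.032 * 86400 / (374 * 10000) * 1000
DC = 2764800.0000 / 3740000

0.7393 mm/day


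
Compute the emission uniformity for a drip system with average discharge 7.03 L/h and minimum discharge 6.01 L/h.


EU = (q_min/q_avg)*100 = (6.01/7.03)*100 = 85.4908%

85.4908 %


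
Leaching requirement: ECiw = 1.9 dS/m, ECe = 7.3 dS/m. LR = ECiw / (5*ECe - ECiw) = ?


LR = ECiw / (5*ECe - ECiw)
LR = 1.9 / (5*7.3 - 1.9)
LR = 1.9 / 34.6000

0.0549


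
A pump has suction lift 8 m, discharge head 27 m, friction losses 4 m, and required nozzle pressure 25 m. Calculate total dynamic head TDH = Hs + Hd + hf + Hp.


TDH = Hs + Hd + hf + Hp = 8 + 27 + 4 + 25 = 64

64 m


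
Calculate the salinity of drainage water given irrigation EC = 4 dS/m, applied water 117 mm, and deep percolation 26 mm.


EC_dw = EC_iw * D_iw / D_dw
EC_dw = 4 * 117 / 26
EC_dw = 468 / 26

18.0000 dS/m


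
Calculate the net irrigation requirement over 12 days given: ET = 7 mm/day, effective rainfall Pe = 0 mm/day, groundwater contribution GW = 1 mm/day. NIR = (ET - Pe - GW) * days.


Daily deficit = ET - Pe - GW = 7 - 0 - 1 = 6 mm/day
NIR = 6 * 12 = 72 mm

72.0000 mm


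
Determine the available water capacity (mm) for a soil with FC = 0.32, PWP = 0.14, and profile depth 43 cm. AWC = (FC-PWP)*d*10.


AWC = (FC - PWP) * d * 10
AWC = (0.32 - 0.14) * 43 * 10
AWC = 0.1800 * 43 * 10

77.4000 mm


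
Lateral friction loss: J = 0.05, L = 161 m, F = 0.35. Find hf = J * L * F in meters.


hf = J * L * F = 0.05 * 161 * 0.35 = 2.8175 m

2.8175 m


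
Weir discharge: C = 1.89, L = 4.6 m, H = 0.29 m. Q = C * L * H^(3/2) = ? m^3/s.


Q = C * L * H^(3/2) = 1.89 * 4.6 * 0.29^1.5 = 1.89 * 4.6 * 0.156170

1.3577 m^3/s


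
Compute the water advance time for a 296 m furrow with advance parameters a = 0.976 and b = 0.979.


t = (L/a)^(1/b)
t = (296/0.976)^(1/0.979)
t = 303.278689^(1/0.979)

342.8298 min


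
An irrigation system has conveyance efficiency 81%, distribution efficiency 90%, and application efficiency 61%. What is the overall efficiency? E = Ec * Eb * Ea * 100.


Ec = 0.81, Eb = 0.9, Ea = 0.61
E = 0.81 * 0.9 * 0.61 * 100 = 44.4690%

44.4690 %


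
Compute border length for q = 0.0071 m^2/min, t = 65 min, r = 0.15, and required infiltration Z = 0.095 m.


L = q*t/((1+r)*Z)
L = 0.0071*65/((1+0.15)*0.095)
L = 0.4615/0.10925

4.2243 m


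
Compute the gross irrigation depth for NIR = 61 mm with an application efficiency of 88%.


Ea = 88% = 0.88
GID = NIR / Ea = 61 / 0.88 = 69.3182 mm

69.3182 mm


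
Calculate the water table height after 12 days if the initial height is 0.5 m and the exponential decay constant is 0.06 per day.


m = m0 * exp(-k*t)
m = 0.5 * exp(-0.06 * 12)
m = 0.5 * exp(-0.7200)

0.2434 m


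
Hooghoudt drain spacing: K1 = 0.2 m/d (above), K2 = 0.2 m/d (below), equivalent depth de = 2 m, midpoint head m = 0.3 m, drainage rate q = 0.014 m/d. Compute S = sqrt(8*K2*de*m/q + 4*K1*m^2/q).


S^2 = 8*K2*de*m/q + 4*K1*m^2/q
S^2 = 8*0.2*2*0.3/0.014 + 4*0.2*0.3^2/0.014
S = sqrt(73.7143)

8.5857 m


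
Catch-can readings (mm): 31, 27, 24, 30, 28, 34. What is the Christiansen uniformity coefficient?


mean = 29.000000 mm
MAD = 2.666667 mm
CU = (1 - 2.666667/29.000000)*100

90.8046 %


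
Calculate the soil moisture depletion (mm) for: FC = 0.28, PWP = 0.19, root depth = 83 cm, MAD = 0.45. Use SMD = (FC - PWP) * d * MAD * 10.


SMD = (FC - PWP) * d * MAD * 10
SMD = (0.28 - 0.19) * 83 * 0.45 * 10
SMD = 0.0900 * 83 * 0.45 * 10

33.6150 mm


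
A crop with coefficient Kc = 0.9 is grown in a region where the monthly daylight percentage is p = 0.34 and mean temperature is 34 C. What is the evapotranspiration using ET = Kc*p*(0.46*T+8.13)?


ET = Kc * p * (0.46*T + 8.13)
ET = 0.9 * 0.34 * (0.46*34 + 8.13)
ET = 0.9 * 0.34 * 23.7700

7.2736 mm/day


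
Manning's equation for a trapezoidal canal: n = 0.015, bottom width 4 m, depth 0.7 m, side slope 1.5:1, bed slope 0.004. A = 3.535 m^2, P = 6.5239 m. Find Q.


R = A/P = 3.535/6.5239 = 0.541854
Q = (1/0.015) * 3.535 * 0.541854^(2/3) * 0.004^0.5

9.9064 m^3/s


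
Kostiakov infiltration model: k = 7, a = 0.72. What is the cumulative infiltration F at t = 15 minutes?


F = k * t^a = 7 * 15^0.72
F = 7 * 7.027255

49.1908 mm


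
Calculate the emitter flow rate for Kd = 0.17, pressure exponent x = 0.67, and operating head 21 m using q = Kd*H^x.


q = Kd * H^x = 0.17 * 21^0.67 = 0.17 * 7.689302

1.3072 L/h


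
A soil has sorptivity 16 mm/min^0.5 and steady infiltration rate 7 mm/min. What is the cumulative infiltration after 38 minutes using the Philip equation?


F = S*sqrt(t) + A*t
F = 16*sqrt(38) + 7*38
F = 16*6.164414 + 266

364.6306 mm


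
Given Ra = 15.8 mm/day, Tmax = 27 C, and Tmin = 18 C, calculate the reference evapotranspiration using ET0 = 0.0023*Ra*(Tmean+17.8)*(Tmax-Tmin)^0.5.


Tmean = (Tmax + Tmin)/2 = (27 + 18)/2 = 22.5
ET0 = 0.0023 * 15.8 * (22.5 + 17.8) * sqrt(27 - 18)
ET0 = 0.0023 * 15.8 * 40.3 * 3.000000

4.3935 mm/day


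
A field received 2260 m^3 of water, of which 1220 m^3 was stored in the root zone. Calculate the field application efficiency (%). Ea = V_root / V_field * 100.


Ea = V_root / V_field * 100 = 1220 / 2260 * 100 = 53.9823%

53.9823 %


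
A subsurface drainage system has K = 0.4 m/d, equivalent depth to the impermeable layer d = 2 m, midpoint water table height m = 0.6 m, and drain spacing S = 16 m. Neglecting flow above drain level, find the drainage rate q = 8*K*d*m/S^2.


q = 8*K*d*m/S^2
q = 8*0.4*2*0.6/16^2
q = 3.8400 / 256

0.0150 m/d


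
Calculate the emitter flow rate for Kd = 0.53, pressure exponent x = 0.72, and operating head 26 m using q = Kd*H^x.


q = Kd * H^x = 0.53 * 26^0.72 = 0.53 * 10.441931

5.5342 L/h


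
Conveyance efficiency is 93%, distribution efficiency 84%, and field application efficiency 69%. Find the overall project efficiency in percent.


Ec = 0.93, Eb = 0.84, Ea = 0.69
E = 0.93 * 0.84 * 0.69 * 100 = 53.9028%

53.9028 %


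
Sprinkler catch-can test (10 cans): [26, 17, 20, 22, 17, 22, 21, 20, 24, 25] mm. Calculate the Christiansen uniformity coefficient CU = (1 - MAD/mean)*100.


mean = 21.400000 mm
MAD = 2.400000 mm
CU = (1 - 2.400000/21.400000)*100

88.7850 %


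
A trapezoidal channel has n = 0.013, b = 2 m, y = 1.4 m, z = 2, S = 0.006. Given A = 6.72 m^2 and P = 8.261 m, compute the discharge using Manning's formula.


R = A/P = 6.72/8.261 = 0.813461
Q = (1/0.013) * 6.72 * 0.813461^(2/3) * 0.006^0.5

34.8920 m^3/s


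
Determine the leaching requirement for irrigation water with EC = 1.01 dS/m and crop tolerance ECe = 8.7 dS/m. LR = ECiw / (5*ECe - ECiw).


LR = ECiw / (5*ECe - ECiw)
LR = 1.01 / (5*8.7 - 1.01)
LR = 1.01 / 42.4900

0.0238


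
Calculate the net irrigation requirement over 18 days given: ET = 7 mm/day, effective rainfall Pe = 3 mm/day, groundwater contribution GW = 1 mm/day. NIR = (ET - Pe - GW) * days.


Daily deficit = ET - Pe - GW = 7 - 3 - 1 = 3 mm/day
NIR = 3 * 18 = 54 mm

54.0000 mm


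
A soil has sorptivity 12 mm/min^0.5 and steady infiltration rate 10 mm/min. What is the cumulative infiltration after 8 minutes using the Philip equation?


F = S*sqrt(t) + A*t
F = 12*sqrt(8) + 10*8
F = 12*2.828427 + 80

113.9411 mm


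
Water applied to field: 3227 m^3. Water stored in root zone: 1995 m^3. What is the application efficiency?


Ea = V_root / V_field * 100 = 1995 / 3227 * 100 = 61.8221%

61.8221 %


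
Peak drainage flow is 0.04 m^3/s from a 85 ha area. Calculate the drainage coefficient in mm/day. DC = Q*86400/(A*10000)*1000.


DC = Q * 86400 / (A * 10000) * 1000
DC = 0.04 * 86400 / (85 * 10000) * 1000
DC = 3456000.0000 / 850000

4.0659 mm/day


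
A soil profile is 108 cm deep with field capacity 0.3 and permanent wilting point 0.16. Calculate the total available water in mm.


AWC = (FC - PWP) * d * 10
AWC = (0.3 - 0.16) * 108 * 10
AWC = 0.1400 * 108 * 10

151.2000 mm


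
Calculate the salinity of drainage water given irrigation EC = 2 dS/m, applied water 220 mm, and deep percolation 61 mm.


EC_dw = EC_iw * D_iw / D_dw
EC_dw = 2 * 220 / 61
EC_dw = 440 / 61

7.2131 dS/m


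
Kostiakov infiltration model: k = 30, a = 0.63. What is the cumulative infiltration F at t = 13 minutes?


F = k * t^a = 30 * 13^0.63
F = 30 * 5.032506

150.9752 mm


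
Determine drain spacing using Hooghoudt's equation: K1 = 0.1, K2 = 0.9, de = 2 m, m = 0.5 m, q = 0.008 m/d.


S^2 = 8*K2*de*m/q + 4*K1*m^2/q
S^2 = 8*0.9*2*0.5/0.008 + 4*0.1*0.5^2/0.008
S = sqrt(912.5000)

30.2076 m


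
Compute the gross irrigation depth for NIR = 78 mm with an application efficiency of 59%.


Ea = 59% = 0.59
GID = NIR / Ea = 78 / 0.59 = 132.2034 mm

132.2034 mm


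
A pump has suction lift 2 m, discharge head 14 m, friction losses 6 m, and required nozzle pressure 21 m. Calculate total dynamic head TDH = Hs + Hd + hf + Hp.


TDH = Hs + Hd + hf + Hp = 2 + 14 + 6 + 21 = 43

43 m


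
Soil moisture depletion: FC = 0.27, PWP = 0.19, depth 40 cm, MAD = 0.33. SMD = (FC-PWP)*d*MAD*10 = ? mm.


SMD = (FC - PWP) * d * MAD * 10
SMD = (0.27 - 0.19) * 40 * 0.33 * 10
SMD = 0.0800 * 40 * 0.33 * 10

10.5600 mm


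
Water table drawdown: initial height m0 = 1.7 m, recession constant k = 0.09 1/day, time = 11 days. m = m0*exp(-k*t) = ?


m = m0 * exp(-k*t)
m = 1.7 * exp(-0.09 * 11)
m = 1.7 * exp(-0.9900)

0.6317 m
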